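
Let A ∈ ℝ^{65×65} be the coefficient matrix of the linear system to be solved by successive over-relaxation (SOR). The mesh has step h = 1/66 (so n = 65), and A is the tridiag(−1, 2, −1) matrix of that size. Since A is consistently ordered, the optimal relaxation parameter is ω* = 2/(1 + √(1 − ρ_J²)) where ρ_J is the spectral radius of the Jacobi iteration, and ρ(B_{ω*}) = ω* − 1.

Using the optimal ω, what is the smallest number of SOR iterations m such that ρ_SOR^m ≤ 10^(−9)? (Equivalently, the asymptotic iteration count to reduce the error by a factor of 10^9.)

[ρ_J] n=65: ρ(B_J) = cos(π/(n+1)) = cos(π/66) = 0.9988673.
√(1−ρ_J²) simplifies to sin(π/66) = 0.0475819.
ω* = 2 / (1 + 0.0475819) = 2 / 1.0475819 ≈ 1.9091586.
ρ_SOR = ω* − 1 ≈ 0.9091586.
9·ln10 = 20.7233; −ln(0.9091586) = 0.0952357; m = ⌈20.7233/0.0952357⌉ = ⌈217.600⌉ = 218.

m = 218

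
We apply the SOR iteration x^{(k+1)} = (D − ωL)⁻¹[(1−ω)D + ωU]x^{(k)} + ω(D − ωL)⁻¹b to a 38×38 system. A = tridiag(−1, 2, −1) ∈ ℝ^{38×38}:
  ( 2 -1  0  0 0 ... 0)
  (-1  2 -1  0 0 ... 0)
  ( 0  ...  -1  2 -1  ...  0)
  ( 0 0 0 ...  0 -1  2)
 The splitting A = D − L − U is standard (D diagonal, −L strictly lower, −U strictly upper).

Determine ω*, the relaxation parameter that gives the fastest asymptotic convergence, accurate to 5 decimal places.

ω* = 1.85105

[ρ_J] n=38: ρ(B_J) = cos(π/(n+1)) = cos(π/39) = 0.99676.
√(1−ρ_J²) = |sin(π/39)| = 0.080467
Then 2/(1+√(1−ρ_J²)) = 2/(1+0.080467); ω* = 2/1.080467 = 1.85105.
[ρ_SOR] ω* − 1 = 0.85105.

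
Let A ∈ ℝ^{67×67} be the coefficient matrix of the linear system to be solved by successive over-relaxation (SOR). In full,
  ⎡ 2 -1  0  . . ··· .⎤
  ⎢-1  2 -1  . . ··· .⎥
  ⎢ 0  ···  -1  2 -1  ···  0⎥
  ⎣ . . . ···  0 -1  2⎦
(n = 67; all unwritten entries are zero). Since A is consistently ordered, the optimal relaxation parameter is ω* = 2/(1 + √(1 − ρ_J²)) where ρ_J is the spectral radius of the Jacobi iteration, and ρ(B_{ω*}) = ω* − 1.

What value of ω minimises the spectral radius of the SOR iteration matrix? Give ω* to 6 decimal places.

½·tridiag(1,0,1) at n=67: λ_k = cos(kπ/68); max |λ| at k=1 ⇒ ρ_J = cos(π/68) ≈ 0.998933.
root = sin(π/68) = 0.0461835  (since 1−cos² = sin²).
ω* = 2/(1+0.0461835) = 1.911711
ρ_SOR = ω* − 1 = 1.911711 − 1 = 0.911711.

ω* = 1.911711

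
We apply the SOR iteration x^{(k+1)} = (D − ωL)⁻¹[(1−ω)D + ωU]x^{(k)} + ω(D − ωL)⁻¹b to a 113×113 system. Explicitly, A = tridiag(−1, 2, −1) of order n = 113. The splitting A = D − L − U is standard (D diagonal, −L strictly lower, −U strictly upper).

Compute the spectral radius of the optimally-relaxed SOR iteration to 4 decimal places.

ρ_J = max_k |cos(kπ/114)| = cos(π/114) = 0.9996
1 − cos²(π/114) = sin²(π/114) ⇒ √(1−ρ_J²) = sin(π/114) = 0.02755.
[ω*] 2 ÷ (1 + 0.02755) = 2 ÷ 1.02755 = 1.9464.
[ρ_SOR] ω* − 1 = 0.9464.

ρ_SOR = 0.9464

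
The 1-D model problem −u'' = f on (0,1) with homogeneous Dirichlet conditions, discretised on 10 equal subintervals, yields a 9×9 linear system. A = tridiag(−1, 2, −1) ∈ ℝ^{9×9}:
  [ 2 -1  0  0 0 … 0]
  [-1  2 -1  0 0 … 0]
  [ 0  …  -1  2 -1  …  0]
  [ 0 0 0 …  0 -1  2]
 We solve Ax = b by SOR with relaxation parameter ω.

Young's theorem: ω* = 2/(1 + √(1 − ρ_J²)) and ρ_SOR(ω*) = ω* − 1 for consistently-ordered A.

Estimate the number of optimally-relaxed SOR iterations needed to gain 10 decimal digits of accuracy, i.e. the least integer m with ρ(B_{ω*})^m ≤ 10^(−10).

[ρ_J] n=9: ρ(B_J) = cos(π/(n+1)) = cos(π/10) = 0.9510565.
√(1 − cos²(π/10)) = sin(π/10) ≈ 0.3090170.
ω* = 2 / (1 + 0.3090170) = 2 / 1.3090170 ≈ 1.5278640.
ρ_SOR = ω* − 1 = 1.5278640 − 1 = 0.5278640.
(0.5278640)^m ≤ 10^{−10}  ⇒  m·ln(0.5278640) ≤ −10·ln10  ⇒  m ≥ 36.039  ⇒  m = 37

m = 37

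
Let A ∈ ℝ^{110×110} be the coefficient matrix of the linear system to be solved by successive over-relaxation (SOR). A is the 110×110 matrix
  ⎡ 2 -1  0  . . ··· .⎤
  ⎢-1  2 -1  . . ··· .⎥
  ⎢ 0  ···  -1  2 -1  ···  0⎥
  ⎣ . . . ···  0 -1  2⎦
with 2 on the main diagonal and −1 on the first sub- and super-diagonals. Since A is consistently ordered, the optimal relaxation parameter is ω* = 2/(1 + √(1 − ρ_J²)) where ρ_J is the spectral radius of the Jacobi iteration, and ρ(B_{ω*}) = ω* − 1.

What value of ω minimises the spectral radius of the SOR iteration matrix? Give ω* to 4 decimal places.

ρ_J = max_k |cos(kπ/111)| = cos(π/111) = 0.9996
root = sin(π/111) = 0.02830  (since 1−cos² = sin²).
Young: ω* = 2/(1+√(1−ρ_J²)) = 2/(1+0.02830) = 2/1.02830 = 1.9450.
and ρ(B_{ω*}) = 1.9450 − 1 = 0.9450.

ω* = 1.9450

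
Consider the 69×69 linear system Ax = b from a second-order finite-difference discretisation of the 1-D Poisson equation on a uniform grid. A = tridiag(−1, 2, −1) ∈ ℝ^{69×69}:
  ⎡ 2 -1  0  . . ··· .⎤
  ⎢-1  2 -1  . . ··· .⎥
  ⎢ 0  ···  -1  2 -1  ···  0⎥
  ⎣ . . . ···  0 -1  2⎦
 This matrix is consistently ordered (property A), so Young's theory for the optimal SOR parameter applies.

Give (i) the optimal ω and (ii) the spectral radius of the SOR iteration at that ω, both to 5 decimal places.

ω* = 1.91412, ρ_SOR = 0.91412

n=69: λ(B_J) = 1 − λ(A)/2 = cos(kπ/70); k=1 gives ρ_J = 0.99899.
1 − cos²(π/70) = sin²(π/70) ⇒ √(1−ρ_J²) = sin(π/70) = 0.044865.
ω* = 2/(1+0.044865) = 1.91412
and ρ(B_{ω*}) = 1.91412 − 1 = 0.91412.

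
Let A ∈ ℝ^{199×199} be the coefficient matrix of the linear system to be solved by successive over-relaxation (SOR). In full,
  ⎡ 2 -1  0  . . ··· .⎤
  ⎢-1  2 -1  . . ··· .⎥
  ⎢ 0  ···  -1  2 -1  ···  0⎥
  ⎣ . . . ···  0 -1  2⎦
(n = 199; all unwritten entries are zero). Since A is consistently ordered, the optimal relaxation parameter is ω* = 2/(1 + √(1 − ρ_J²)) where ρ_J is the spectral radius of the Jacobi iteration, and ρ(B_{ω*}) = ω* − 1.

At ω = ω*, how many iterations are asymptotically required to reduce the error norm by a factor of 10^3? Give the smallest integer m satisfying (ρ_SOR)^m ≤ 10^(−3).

B_J for the 199×199 system has eigenvalues cos(kπ/200); ρ_J = cos(π/200) = 0.9998766.
1 − cos²(π/200) = sin²(π/200) ⇒ √(1−ρ_J²) = sin(π/200) = 0.0157073.
[ω*] 2 ÷ (1 + 0.0157073) = 2 ÷ 1.0157073 = 1.9690712.
At ω = 1.9690712 every |λ(B_ω)| = ω−1, so ρ_SOR = 0.9690712.
For 3 digits: m = 3·ln10 / (−ln 0.9690712) = 6.90776/0.0314172 = 219.872; round up → m = 220.

m = 220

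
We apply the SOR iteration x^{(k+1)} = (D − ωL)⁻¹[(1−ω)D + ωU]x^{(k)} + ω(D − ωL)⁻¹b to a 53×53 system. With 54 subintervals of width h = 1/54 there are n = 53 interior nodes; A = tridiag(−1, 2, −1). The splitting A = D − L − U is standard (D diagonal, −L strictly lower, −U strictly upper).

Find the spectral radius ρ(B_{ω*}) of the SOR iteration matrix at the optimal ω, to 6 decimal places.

ρ_SOR = 0.890100

½·tridiag(1,0,1) at n=53: λ_k = cos(kπ/54); max |λ| at k=1 ⇒ ρ_J = cos(π/54) ≈ 0.998308.
√(1−ρ_J²) simplifies to sin(π/54) = 0.0581448.
[ω*] 2 ÷ (1 + 0.0581448) = 2 ÷ 1.0581448 = 1.890100.
At ω = 1.890100 every |λ(B_ω)| = ω−1, so ρ_SOR = 0.890100.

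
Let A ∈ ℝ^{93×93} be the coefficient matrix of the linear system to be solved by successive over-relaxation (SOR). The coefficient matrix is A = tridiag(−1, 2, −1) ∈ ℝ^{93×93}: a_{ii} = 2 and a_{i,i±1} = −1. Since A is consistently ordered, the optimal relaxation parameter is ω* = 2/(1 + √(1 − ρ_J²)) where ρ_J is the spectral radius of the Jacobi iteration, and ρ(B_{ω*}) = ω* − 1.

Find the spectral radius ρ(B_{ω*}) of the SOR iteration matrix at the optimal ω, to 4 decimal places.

ρ_SOR = 0.9353

½·tridiag(1,0,1) at n=93: λ_k = cos(kπ/94); max |λ| at k=1 ⇒ ρ_J = cos(π/94) ≈ 0.9994.
√(1−ρ_J²) = |sin(π/94)| = 0.03341
Then 2/(1+√(1−ρ_J²)) = 2/(1+0.03341); ω* = 2/1.03341 = 1.9353.
ρ_SOR = ω* − 1 ≈ 0.9353.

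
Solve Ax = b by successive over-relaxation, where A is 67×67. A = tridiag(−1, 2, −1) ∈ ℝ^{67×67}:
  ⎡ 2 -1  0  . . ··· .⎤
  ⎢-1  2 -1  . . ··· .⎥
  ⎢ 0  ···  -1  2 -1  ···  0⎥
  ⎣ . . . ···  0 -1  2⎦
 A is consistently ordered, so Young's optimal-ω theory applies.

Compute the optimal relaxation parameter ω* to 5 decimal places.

ω* = 1.91171

n=67: λ(B_J) = 1 − λ(A)/2 = cos(kπ/68); k=1 gives ρ_J = 0.99893.
√(1−ρ_J²) simplifies to sin(π/68) = 0.046183.
ω* = 2/(1 + 0.046183) = 2/1.046183 = 1.91171.
ρ_SOR = ω* − 1 = 1.91171 − 1 = 0.91171.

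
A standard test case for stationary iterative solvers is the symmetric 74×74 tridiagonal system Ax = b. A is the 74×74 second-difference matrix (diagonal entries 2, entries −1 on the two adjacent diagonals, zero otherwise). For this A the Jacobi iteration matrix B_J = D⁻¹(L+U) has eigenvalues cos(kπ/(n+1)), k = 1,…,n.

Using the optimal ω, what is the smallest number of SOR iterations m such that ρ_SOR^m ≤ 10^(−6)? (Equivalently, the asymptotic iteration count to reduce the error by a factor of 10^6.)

B_J for the 74×74 system has eigenvalues cos(kπ/75); ρ_J = cos(π/75) = 0.9991228.
√(1 − cos²(π/75)) = sin(π/75) ≈ 0.0418757.
Then 2/(1+√(1−ρ_J²)) = 2/(1+0.0418757); ω* = 2/1.0418757 = 1.9196148.
[ρ_SOR] ω* − 1 = 0.9196148.
ρ_SOR^m ≤ 10^(−6) ⇔ m ≥ 6·ln10/(−ln 0.9196148) = 13.8155/0.0838004 = 164.862; m = ⌈164.862⌉ = 165.

m = 165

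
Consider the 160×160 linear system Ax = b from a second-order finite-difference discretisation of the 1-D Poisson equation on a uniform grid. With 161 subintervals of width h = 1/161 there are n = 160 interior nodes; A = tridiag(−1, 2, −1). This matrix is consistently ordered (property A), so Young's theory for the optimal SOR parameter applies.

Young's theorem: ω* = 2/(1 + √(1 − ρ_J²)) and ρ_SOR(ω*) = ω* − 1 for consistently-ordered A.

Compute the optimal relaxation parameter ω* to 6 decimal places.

n=160: λ(B_J) = 1 − λ(A)/2 = cos(kπ/161); k=1 gives ρ_J = 0.999810.
√(1−ρ_J²) simplifies to sin(π/161) = 0.0195118.
ω* = 2/(1+0.0195118) = 1.961723
ρ(B_{ω*}) = ω*−1 = 0.961723

ω* = 1.961723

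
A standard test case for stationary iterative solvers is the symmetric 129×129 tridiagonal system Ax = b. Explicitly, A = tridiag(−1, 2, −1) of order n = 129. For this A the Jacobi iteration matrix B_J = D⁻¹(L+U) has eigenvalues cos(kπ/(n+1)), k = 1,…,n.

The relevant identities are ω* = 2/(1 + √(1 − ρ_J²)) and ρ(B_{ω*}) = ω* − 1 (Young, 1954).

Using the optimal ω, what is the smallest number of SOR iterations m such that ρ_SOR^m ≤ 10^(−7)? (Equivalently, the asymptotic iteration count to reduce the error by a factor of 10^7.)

m = 334

With n=129, ρ(Jacobi) = cos(π/130) = 0.9997080.
root = sin(π/130) = 0.0241637  (since 1−cos² = sin²).
Young: ω* = 2/(1+√(1−ρ_J²)) = 2/(1+0.0241637) = 2/1.0241637 = 1.9528128.
ρ_SOR = ω* − 1 ≈ 0.9528128.
(0.9528128)^m ≤ 10^{−7}  ⇒  m·ln(0.9528128) ≤ −7·ln10  ⇒  m ≥ 333.454  ⇒  m = 334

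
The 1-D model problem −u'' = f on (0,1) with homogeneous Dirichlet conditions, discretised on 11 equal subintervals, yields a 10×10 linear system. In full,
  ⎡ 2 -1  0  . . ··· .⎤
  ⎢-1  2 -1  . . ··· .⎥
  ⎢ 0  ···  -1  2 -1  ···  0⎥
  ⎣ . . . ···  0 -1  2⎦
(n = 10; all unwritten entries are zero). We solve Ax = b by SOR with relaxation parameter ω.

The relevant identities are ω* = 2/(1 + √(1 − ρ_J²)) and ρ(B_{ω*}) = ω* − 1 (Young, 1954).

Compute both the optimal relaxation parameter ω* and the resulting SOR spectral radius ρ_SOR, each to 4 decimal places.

n=10: λ(B_J) = 1 − λ(A)/2 = cos(kπ/11); k=1 gives ρ_J = 0.9595.
root = sin(π/11) = 0.28173  (since 1−cos² = sin²).
Young: ω* = 2/(1+√(1−ρ_J²)) = 2/(1+0.28173) = 2/1.28173 = 1.5604.
ρ_SOR = ω* − 1 ≈ 0.5604.

ω* = 1.5604, ρ_SOR = 0.5604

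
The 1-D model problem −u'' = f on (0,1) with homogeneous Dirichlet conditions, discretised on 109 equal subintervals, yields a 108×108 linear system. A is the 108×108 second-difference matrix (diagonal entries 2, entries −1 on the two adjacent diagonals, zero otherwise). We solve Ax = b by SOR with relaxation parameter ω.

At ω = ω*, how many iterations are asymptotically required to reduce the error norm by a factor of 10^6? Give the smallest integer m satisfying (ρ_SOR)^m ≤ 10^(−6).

B_J for the 108×108 system has eigenvalues cos(kπ/109); ρ_J = cos(π/109) = 0.9995847.
root = sin(π/109) = 0.0288180  (since 1−cos² = sin²).
ω* = 2 / (1 + 0.0288180) = 2 / 1.0288180 ≈ 1.9439784.
Hence ρ(B_{ω*}) = 1.9439784 − 1 = 0.9439784.
For 6 digits: m = 6·ln10 / (−ln 0.9439784) = 13.8155/0.057652 = 239.636; round up → m = 240.

m = 240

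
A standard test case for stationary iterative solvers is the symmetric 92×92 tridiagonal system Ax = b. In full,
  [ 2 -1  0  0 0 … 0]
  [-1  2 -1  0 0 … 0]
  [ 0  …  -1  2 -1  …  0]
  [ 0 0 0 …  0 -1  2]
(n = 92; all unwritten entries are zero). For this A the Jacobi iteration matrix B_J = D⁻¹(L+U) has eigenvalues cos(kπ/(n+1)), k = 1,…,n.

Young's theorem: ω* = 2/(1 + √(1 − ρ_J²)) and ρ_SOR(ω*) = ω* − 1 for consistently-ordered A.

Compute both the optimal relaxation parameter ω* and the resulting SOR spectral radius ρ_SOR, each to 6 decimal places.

[ρ_J] n=92: ρ(B_J) = cos(π/(n+1)) = cos(π/93) = 0.999429.
1 − cos²(π/93) = sin²(π/93) ⇒ √(1−ρ_J²) = sin(π/93) = 0.0337741.
[ω*] 2 ÷ (1 + 0.0337741) = 2 ÷ 1.0337741 = 1.934659.
and ρ(B_{ω*}) = 1.934659 − 1 = 0.934659.

ω* = 1.934659, ρ_SOR = 0.934659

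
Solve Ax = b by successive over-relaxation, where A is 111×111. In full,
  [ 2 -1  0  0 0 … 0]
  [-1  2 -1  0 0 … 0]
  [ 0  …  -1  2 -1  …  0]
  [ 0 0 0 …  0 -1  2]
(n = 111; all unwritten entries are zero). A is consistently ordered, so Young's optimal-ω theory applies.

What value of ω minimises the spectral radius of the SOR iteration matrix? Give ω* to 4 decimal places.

ω* = 1.9454

[ρ_J] n=111: ρ(B_J) = cos(π/(n+1)) = cos(π/112) = 0.9996.
√(1−ρ_J²) = |sin(π/112)| = 0.02805
ω* = 2 / (1 + 0.02805) = 2 / 1.02805 ≈ 1.9454.
ρ_SOR = ω* − 1 = 1.9454 − 1 = 0.9454.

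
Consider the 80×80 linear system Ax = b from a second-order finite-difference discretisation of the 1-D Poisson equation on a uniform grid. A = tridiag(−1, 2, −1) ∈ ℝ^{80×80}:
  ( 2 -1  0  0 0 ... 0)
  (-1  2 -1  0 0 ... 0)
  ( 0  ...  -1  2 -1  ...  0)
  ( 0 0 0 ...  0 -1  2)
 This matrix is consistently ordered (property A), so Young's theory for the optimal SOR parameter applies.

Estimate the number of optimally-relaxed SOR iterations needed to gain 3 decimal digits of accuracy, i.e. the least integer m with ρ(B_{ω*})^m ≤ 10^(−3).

m = 90

B_J for the 80×80 system has eigenvalues cos(kπ/81); ρ_J = cos(π/81) = 0.9992480.
√(1−ρ_J²) simplifies to sin(π/81) = 0.0387754.
ω* = 2/(1+0.0387754) = 1.9253440
ρ_SOR = ω* − 1 ≈ 0.9253440.
(0.9253440)^m ≤ 10^{−3}  ⇒  m·ln(0.9253440) ≤ −3·ln10  ⇒  m ≥ 89.029  ⇒  m = 90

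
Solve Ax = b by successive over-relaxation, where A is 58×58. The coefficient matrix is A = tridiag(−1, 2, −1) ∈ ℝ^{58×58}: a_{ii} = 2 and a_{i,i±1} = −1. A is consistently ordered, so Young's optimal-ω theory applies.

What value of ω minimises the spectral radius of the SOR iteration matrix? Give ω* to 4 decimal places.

ω* = 1.8989

spectrum of D⁻¹(L+U) = {cos(kπ/59) : 1≤k≤58}; ρ_J = cos(π/59) = 0.9986.
√(1−ρ_J²) simplifies to sin(π/59) = 0.05322.
So ω* = 2/1.05322 = 1.8989 (Young).
At ω = 1.8989 every |λ(B_ω)| = ω−1, so ρ_SOR = 0.8989.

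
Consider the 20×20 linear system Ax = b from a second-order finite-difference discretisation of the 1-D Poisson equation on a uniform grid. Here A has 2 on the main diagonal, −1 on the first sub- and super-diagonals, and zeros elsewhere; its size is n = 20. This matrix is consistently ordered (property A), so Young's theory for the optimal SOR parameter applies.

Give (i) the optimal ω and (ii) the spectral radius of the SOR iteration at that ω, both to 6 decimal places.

ω* = 1.740580, ρ_SOR = 0.740580

ρ_J = max_k |cos(kπ/21)| = cos(π/21) = 0.988831
√(1−ρ_J²) = |sin(π/21)| = 0.1490423
ω* = 2 / (1 + 0.1490423) = 2 / 1.1490423 ≈ 1.740580.
At ω = 1.740580 every |λ(B_ω)| = ω−1, so ρ_SOR = 0.740580.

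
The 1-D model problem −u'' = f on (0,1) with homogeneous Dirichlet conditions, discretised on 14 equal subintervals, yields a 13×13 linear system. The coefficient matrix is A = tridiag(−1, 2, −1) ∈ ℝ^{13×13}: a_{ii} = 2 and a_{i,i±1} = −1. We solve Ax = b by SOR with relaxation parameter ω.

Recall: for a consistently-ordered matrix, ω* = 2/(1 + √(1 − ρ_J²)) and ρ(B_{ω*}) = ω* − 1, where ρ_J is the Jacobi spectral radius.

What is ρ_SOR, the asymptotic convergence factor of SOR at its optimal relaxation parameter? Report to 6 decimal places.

ρ_SOR = 0.635964

B_J for the 13×13 system has eigenvalues cos(kπ/14); ρ_J = cos(π/14) = 0.974928.
√(1−ρ_J²) simplifies to sin(π/14) = 0.2225209.
Then 2/(1+√(1−ρ_J²)) = 2/(1+0.2225209); ω* = 2/1.2225209 = 1.635964.
ρ_SOR = ω* − 1 = 1.635964 − 1 = 0.635964.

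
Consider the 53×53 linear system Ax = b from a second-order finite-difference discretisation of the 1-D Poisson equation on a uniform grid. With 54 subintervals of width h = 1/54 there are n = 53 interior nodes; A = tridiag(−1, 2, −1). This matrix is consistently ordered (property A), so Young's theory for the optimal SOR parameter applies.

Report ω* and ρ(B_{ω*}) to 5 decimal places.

ω* = 1.89010, ρ_SOR = 0.89010

ρ_J = max_k |cos(kπ/54)| = cos(π/54) = 0.99831
√(1−ρ_J²) simplifies to sin(π/54) = 0.058145.
Young: ω* = 2/(1+√(1−ρ_J²)) = 2/(1+0.058145) = 2/1.058145 = 1.89010.
At ω = 1.89010 every |λ(B_ω)| = ω−1, so ρ_SOR = 0.89010.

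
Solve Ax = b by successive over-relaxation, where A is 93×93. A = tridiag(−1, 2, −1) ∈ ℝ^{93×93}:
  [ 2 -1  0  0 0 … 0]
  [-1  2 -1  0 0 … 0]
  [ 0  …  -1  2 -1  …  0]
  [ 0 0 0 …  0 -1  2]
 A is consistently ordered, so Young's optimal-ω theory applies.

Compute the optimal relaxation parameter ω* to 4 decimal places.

ω* = 1.9353

With n=93, ρ(Jacobi) = cos(π/94) = 0.9994.
√(1−ρ_J²) simplifies to sin(π/94) = 0.03341.
So ω* = 2/1.03341 = 1.9353 (Young).
[ρ_SOR] ω* − 1 = 0.9353.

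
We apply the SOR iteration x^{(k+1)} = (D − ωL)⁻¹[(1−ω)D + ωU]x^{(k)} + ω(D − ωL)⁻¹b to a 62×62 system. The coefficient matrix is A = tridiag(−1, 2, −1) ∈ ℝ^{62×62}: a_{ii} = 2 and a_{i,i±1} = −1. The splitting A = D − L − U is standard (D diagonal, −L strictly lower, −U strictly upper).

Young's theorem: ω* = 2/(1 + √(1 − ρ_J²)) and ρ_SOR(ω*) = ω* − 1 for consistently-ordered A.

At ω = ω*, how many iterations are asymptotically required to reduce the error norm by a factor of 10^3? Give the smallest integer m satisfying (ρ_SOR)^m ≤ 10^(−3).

[ρ_J] n=62: ρ(B_J) = cos(π/(n+1)) = cos(π/63) = 0.9987569.
1 − cos²(π/63) = sin²(π/63) ⇒ √(1−ρ_J²) = sin(π/63) = 0.0498459.
So ω* = 2/1.0498459 = 1.9050415 (Young).
At ω = 1.9050415 every |λ(B_ω)| = ω−1, so ρ_SOR = 0.9050415.
Need (0.9050415)^m ≤ 10^(−3): m ≥ 3·ln10/|ln 0.9050415| = 6.90776/0.0997745 = 69.234 ⇒ m = 70.

m = 70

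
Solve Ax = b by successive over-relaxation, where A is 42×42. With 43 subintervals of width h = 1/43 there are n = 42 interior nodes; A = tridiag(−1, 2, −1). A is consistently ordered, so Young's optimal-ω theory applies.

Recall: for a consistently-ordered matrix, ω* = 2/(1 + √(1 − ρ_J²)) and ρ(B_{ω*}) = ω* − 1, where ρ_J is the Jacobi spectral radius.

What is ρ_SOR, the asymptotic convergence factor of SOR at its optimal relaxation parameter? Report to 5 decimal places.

ρ_SOR = 0.86394

spectrum of D⁻¹(L+U) = {cos(kπ/43) : 1≤k≤42}; ρ_J = cos(π/43) = 0.99733.
root = sin(π/43) = 0.072995  (since 1−cos² = sin²).
So ω* = 2/1.072995 = 1.86394 (Young).
Hence ρ(B_{ω*}) = 1.86394 − 1 = 0.86394.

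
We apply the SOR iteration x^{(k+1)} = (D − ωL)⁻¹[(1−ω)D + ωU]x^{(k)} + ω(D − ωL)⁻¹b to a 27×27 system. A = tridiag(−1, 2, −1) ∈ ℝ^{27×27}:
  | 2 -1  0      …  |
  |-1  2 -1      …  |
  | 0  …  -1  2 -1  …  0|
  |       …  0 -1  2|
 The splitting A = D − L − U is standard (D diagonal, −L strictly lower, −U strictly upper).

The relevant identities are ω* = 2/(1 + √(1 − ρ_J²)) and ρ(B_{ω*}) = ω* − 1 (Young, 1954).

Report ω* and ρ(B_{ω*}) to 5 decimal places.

ω* = 1.79862, ρ_SOR = 0.79862

n=27: λ(B_J) = 1 − λ(A)/2 = cos(kπ/28); k=1 gives ρ_J = 0.99371.
√(1−ρ_J²) simplifies to sin(π/28) = 0.111964.
[ω*] 2 ÷ (1 + 0.111964) = 2 ÷ 1.111964 = 1.79862.
ρ(B_{ω*}) = ω*−1 = 0.79862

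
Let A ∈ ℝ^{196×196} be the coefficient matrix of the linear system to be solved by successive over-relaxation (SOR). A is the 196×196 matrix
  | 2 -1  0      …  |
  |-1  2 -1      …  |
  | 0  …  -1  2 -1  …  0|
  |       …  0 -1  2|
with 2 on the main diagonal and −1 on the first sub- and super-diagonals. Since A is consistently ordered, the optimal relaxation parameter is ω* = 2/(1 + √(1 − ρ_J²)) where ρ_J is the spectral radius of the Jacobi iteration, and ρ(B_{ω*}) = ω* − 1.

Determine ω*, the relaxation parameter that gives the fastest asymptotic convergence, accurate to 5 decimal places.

ω* = 1.96861

B_J for the 196×196 system has eigenvalues cos(kπ/197); ρ_J = cos(π/197) = 0.99987.
√(1−ρ_J²) simplifies to sin(π/197) = 0.015946.
ω* = 2/(1+0.015946) = 1.96861
ρ(B_{ω*}) = ω*−1 = 0.96861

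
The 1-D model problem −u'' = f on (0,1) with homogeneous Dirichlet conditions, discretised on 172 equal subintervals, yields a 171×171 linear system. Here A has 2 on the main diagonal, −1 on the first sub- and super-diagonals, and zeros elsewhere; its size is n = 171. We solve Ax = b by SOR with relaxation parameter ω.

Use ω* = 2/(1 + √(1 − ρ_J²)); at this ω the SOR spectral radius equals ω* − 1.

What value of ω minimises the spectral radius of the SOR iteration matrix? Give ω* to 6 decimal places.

ω* = 1.964127

With n=171, ρ(Jacobi) = cos(π/172) = 0.999833.
√(1 − cos²(π/172)) = sin(π/172) ≈ 0.0182641.
ω* = 2/(1 + 0.0182641) = 2/1.0182641 = 1.964127.
Hence ρ(B_{ω*}) = 1.964127 − 1 = 0.964127.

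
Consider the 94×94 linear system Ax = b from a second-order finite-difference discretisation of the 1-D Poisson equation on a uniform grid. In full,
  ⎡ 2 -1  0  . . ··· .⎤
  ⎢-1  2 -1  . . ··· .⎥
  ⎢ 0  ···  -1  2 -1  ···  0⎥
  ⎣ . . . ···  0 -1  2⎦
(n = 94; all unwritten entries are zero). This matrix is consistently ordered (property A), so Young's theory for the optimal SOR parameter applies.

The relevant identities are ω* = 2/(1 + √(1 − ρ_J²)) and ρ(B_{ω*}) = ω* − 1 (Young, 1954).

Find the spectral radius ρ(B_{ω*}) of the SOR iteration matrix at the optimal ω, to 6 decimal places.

ρ_SOR = 0.935990

n=94: λ(B_J) = 1 − λ(A)/2 = cos(kπ/95); k=1 gives ρ_J = 0.999453.
1 − cos²(π/95) = sin²(π/95) ⇒ √(1−ρ_J²) = sin(π/95) = 0.0330634.
So ω* = 2/1.0330634 = 1.935990 (Young).
At ω = 1.935990 every |λ(B_ω)| = ω−1, so ρ_SOR = 0.935990.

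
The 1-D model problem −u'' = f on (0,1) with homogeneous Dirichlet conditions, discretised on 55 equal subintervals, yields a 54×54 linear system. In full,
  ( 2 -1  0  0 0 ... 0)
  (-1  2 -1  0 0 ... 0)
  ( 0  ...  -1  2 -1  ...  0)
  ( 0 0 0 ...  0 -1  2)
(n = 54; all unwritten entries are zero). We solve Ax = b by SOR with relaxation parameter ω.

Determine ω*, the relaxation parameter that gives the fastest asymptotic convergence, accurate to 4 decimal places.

ω* = 1.8920

With n=54, ρ(Jacobi) = cos(π/55) = 0.9984.
√(1 − cos²(π/55)) = sin(π/55) ≈ 0.05709.
[ω*] 2 ÷ (1 + 0.05709) = 2 ÷ 1.05709 = 1.8920.
ρ_SOR = ω* − 1 = 1.8920 − 1 = 0.8920.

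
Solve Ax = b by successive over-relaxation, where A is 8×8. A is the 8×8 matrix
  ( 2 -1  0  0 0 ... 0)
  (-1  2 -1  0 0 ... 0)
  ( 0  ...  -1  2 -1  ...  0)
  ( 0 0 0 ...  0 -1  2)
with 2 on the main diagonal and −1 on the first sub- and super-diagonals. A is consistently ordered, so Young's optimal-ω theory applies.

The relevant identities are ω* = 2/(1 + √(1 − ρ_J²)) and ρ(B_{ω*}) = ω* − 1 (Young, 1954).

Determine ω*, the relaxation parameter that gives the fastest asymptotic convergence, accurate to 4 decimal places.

ω* = 1.4903

B_J for the 8×8 system has eigenvalues cos(kπ/9); ρ_J = cos(π/9) = 0.9397.
√(1−ρ_J²) simplifies to sin(π/9) = 0.34202.
ω* = 2 / (1 + 0.34202) = 2 / 1.34202 ≈ 1.4903.
Hence ρ(B_{ω*}) = 1.4903 − 1 = 0.4903.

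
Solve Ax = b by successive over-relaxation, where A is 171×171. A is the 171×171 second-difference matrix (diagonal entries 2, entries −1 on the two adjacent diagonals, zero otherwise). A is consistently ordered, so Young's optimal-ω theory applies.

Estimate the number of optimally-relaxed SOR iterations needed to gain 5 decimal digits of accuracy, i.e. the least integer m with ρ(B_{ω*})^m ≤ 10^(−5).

ρ_J = max_k |cos(kπ/172)| = cos(π/172) = 0.9998332
√(1−ρ_J²) = |sin(π/172)| = 0.0182641
[ω*] 2 ÷ (1 + 0.0182641) = 2 ÷ 1.0182641 = 1.9641270.
[ρ_SOR] ω* − 1 = 0.9641270.
5·ln10 = 11.5129; −ln(0.9641270) = 0.0365323; m = ⌈11.5129/0.0365323⌉ = ⌈315.143⌉ = 316.

m = 316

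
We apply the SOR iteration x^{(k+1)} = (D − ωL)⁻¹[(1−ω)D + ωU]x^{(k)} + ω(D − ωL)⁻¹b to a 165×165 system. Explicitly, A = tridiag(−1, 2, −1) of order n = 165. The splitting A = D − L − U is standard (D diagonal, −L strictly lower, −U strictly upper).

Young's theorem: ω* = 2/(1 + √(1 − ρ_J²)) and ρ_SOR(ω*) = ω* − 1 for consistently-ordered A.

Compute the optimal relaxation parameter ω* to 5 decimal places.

ω* = 1.96285

With n=165, ρ(Jacobi) = cos(π/166) = 0.99982.
√(1−ρ_J²) = |sin(π/166)| = 0.018924
Young: ω* = 2/(1+√(1−ρ_J²)) = 2/(1+0.018924) = 2/1.018924 = 1.96285.
At ω = 1.96285 every |λ(B_ω)| = ω−1, so ρ_SOR = 0.96285.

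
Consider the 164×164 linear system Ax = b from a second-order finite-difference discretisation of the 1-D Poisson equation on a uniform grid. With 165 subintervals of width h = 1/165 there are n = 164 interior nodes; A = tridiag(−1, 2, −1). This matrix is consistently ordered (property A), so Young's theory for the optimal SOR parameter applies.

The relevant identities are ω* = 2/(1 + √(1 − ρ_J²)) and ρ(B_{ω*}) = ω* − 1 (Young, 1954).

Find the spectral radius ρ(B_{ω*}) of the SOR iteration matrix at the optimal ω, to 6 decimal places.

spectrum of D⁻¹(L+U) = {cos(kπ/165) : 1≤k≤164}; ρ_J = cos(π/165) = 0.999819.
root = sin(π/165) = 0.0190388  (since 1−cos² = sin²).
Young: ω* = 2/(1+√(1−ρ_J²)) = 2/(1+0.0190388) = 2/1.0190388 = 1.962634.
ρ_SOR = ω* − 1 = 1.962634 − 1 = 0.962634.

ρ_SOR = 0.962634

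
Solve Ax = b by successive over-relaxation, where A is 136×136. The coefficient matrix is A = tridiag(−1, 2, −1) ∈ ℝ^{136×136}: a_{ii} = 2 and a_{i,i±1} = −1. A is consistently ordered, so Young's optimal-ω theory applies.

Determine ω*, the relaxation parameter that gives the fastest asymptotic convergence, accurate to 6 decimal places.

With n=136, ρ(Jacobi) = cos(π/137) = 0.999737.
√(1−ρ_J²) = |sin(π/137)| = 0.0229293
ω* = 2/(1+0.0229293) = 1.955169
ρ(B_{ω*}) = ω*−1 = 0.955169

ω* = 1.955169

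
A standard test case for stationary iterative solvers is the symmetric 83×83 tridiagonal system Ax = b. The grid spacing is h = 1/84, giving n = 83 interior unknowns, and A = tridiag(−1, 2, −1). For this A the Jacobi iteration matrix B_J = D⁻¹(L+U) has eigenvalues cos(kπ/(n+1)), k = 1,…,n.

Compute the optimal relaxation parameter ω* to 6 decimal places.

ω* = 1.927913

With n=83, ρ(Jacobi) = cos(π/84) = 0.999301.
root = sin(π/84) = 0.0373912  (since 1−cos² = sin²).
ω* = 2/(1+0.0373912) = 1.927913
At ω = 1.927913 every |λ(B_ω)| = ω−1, so ρ_SOR = 0.927913.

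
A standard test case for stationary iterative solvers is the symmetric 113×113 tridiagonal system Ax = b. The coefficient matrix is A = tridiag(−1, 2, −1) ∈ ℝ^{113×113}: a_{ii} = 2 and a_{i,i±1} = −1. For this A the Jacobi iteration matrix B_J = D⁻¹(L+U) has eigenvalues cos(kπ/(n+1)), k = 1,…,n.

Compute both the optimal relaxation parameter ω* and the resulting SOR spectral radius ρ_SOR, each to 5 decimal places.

spectrum of D⁻¹(L+U) = {cos(kπ/114) : 1≤k≤113}; ρ_J = cos(π/114) = 0.99962.
root = sin(π/114) = 0.027554  (since 1−cos² = sin²).
ω* = 2/(1 + 0.027554) = 2/1.027554 = 1.94637.
and ρ(B_{ω*}) = 1.94637 − 1 = 0.94637.

ω* = 1.94637, ρ_SOR = 0.94637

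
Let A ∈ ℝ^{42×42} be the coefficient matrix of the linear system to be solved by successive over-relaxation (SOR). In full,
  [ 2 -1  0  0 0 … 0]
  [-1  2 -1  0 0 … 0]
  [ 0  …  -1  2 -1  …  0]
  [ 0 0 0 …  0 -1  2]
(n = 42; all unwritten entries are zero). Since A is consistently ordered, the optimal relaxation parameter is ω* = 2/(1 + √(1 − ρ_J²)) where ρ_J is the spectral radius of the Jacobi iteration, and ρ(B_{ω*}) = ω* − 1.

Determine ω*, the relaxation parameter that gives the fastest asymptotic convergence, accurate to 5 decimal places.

ω* = 1.86394

spectrum of D⁻¹(L+U) = {cos(kπ/43) : 1≤k≤42}; ρ_J = cos(π/43) = 0.99733.
√(1−ρ_J²) = |sin(π/43)| = 0.072995
[ω*] 2 ÷ (1 + 0.072995) = 2 ÷ 1.072995 = 1.86394.
ρ(B_{ω*}) = ω*−1 = 0.86394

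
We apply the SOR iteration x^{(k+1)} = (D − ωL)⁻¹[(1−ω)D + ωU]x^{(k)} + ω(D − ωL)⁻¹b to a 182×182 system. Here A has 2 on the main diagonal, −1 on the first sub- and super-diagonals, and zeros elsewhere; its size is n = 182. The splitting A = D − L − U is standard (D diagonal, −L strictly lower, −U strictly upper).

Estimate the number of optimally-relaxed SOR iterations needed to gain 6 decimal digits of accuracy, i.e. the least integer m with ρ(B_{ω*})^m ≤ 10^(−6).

B_J for the 182×182 system has eigenvalues cos(kπ/183); ρ_J = cos(π/183) = 0.9998526.
√(1−ρ_J²) simplifies to sin(π/183) = 0.0171663.
[ω*] 2 ÷ (1 + 0.0171663) = 2 ÷ 1.0171663 = 1.9662468.
Hence ρ(B_{ω*}) = 1.9662468 − 1 = 0.9662468.
6·ln10 = 13.8155; −ln(0.9662468) = 0.034336; m = ⌈13.8155/0.034336⌉ = ⌈402.362⌉ = 403.

m = 403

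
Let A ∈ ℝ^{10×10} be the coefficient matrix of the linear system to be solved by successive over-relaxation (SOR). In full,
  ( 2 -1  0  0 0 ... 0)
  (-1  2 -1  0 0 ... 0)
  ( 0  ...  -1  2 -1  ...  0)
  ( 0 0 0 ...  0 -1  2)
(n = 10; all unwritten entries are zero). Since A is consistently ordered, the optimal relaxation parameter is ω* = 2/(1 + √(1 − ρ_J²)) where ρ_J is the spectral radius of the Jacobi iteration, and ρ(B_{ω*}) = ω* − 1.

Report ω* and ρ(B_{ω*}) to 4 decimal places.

ρ_J = max_k |cos(kπ/11)| = cos(π/11) = 0.9595
√(1 − cos²(π/11)) = sin(π/11) ≈ 0.28173.
ω* = 2/(1 + 0.28173) = 2/1.28173 = 1.5604.
At ω = 1.5604 every |λ(B_ω)| = ω−1, so ρ_SOR = 0.5604.

ω* = 1.5604, ρ_SOR = 0.5604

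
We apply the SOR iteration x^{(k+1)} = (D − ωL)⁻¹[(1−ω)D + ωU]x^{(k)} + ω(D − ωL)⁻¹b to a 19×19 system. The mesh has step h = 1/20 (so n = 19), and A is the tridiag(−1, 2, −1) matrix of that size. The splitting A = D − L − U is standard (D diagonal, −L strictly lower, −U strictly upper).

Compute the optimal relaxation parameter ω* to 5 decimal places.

spectrum of D⁻¹(L+U) = {cos(kπ/20) : 1≤k≤19}; ρ_J = cos(π/20) = 0.98769.
√(1−ρ_J²) = |sin(π/20)| = 0.156434
Young: ω* = 2/(1+√(1−ρ_J²)) = 2/(1+0.156434) = 2/1.156434 = 1.72945.
ρ_SOR = ω* − 1 = 1.72945 − 1 = 0.72945.

ω* = 1.72945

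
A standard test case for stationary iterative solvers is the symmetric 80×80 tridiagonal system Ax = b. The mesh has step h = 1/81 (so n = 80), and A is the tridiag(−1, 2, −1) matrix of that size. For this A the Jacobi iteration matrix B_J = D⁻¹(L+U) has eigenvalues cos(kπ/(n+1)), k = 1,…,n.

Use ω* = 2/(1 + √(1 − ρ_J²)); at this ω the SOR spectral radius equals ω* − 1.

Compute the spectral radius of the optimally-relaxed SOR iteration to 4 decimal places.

[ρ_J] n=80: ρ(B_J) = cos(π/(n+1)) = cos(π/81) = 0.9992.
√(1−ρ_J²) simplifies to sin(π/81) = 0.03878.
So ω* = 2/1.03878 = 1.9253 (Young).
and ρ(B_{ω*}) = 1.9253 − 1 = 0.9253.

ρ_SOR = 0.9253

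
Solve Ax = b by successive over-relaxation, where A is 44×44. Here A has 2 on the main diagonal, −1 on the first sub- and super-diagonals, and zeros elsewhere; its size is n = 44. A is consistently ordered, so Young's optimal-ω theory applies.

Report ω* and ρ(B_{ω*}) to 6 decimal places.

½·tridiag(1,0,1) at n=44: λ_k = cos(kπ/45); max |λ| at k=1 ⇒ ρ_J = cos(π/45) ≈ 0.997564.
√(1−ρ_J²) = |sin(π/45)| = 0.0697565
ω* = 2/(1+0.0697565) = 1.869584
ρ_SOR = ω* − 1 = 1.869584 − 1 = 0.869584.

ω* = 1.869584, ρ_SOR = 0.869584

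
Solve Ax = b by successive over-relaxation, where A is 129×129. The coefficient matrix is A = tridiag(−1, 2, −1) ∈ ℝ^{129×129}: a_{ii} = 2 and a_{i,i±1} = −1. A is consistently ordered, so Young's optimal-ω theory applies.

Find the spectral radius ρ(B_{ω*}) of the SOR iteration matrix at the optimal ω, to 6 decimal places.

With n=129, ρ(Jacobi) = cos(π/130) = 0.999708.
√(1 − cos²(π/130)) = sin(π/130) ≈ 0.0241637.
Young: ω* = 2/(1+√(1−ρ_J²)) = 2/(1+0.0241637) = 2/1.0241637 = 1.952813.
[ρ_SOR] ω* − 1 = 0.952813.

ρ_SOR = 0.952813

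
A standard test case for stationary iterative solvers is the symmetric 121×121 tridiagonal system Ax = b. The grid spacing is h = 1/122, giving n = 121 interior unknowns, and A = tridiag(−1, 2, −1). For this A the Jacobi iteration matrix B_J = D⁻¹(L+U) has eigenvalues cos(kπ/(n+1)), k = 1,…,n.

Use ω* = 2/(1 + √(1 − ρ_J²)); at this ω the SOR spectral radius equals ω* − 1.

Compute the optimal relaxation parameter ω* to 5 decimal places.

ω* = 1.94980

B_J for the 121×121 system has eigenvalues cos(kπ/122); ρ_J = cos(π/122) = 0.99967.
√(1 − cos²(π/122)) = sin(π/122) ≈ 0.025748.
ω* = 2/(1+0.025748) = 1.94980
ρ_SOR = ω* − 1 ≈ 0.94980.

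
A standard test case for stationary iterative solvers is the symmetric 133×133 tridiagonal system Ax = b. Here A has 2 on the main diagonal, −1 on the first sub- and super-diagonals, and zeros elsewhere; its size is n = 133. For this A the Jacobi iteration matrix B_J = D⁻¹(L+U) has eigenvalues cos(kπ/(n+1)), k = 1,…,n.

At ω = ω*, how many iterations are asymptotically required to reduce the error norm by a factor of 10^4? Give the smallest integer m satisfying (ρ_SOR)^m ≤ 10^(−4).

m = 197

½·tridiag(1,0,1) at n=133: λ_k = cos(kπ/134); max |λ| at k=1 ⇒ ρ_J = cos(π/134) ≈ 0.9997252.
root = sin(π/134) = 0.0234426  (since 1−cos² = sin²).
Then 2/(1+√(1−ρ_J²)) = 2/(1+0.0234426); ω* = 2/1.0234426 = 1.9541887.
Hence ρ(B_{ω*}) = 1.9541887 − 1 = 0.9541887.
m ≥ 4·ln10 / (−ln 0.9541887) = 196.408; smallest integer m = 197.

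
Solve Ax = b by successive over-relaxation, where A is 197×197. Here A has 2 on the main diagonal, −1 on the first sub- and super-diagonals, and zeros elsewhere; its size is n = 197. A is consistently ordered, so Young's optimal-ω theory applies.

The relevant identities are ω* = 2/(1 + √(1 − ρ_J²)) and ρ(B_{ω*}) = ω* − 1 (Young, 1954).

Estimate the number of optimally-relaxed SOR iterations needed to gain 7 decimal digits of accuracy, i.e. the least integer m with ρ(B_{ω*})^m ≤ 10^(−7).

m = 508

spectrum of D⁻¹(L+U) = {cos(kπ/198) : 1≤k≤197}; ρ_J = cos(π/198) = 0.9998741.
√(1−ρ_J²) = |sin(π/198)| = 0.0158660
Then 2/(1+√(1−ρ_J²)) = 2/(1+0.0158660); ω* = 2/1.0158660 = 1.9687636.
At ω = 1.9687636 every |λ(B_ω)| = ω−1, so ρ_SOR = 0.9687636.
(0.9687636)^m ≤ 10^{−7}  ⇒  m·ln(0.9687636) ≤ −7·ln10  ⇒  m ≥ 507.901  ⇒  m = 508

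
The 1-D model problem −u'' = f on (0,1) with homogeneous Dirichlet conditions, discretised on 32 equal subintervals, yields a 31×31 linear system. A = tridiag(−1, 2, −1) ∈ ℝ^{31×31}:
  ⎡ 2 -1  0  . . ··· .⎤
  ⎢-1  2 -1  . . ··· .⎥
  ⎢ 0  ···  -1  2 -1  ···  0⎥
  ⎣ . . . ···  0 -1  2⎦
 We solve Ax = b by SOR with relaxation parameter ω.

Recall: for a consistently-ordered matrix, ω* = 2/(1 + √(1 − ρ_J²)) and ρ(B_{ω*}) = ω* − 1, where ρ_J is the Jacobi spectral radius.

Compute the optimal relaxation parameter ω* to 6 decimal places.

[ρ_J] n=31: ρ(B_J) = cos(π/(n+1)) = cos(π/32) = 0.995185.
root = sin(π/32) = 0.0980171  (since 1−cos² = sin²).
So ω* = 2/1.0980171 = 1.821465 (Young).
ρ_SOR = ω* − 1 ≈ 0.821465.

ω* = 1.821465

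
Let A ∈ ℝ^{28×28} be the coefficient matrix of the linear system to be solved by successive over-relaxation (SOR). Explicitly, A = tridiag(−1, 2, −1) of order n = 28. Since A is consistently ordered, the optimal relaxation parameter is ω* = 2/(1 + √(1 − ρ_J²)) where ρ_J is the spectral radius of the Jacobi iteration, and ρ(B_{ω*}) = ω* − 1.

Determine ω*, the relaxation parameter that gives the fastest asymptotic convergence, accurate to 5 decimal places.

With n=28, ρ(Jacobi) = cos(π/29) = 0.99414.
1 − cos²(π/29) = sin²(π/29) ⇒ √(1−ρ_J²) = sin(π/29) = 0.108119.
Then 2/(1+√(1−ρ_J²)) = 2/(1+0.108119); ω* = 2/1.108119 = 1.80486.
[ρ_SOR] ω* − 1 = 0.80486.

ω* = 1.80486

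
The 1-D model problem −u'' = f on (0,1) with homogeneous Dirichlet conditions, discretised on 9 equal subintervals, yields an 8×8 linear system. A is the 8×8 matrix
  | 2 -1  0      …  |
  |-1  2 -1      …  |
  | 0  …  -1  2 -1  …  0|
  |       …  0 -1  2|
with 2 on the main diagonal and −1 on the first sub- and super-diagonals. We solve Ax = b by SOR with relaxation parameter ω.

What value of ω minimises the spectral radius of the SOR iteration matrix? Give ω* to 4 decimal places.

ω* = 1.4903

[ρ_J] n=8: ρ(B_J) = cos(π/(n+1)) = cos(π/9) = 0.9397.
√(1 − cos²(π/9)) = sin(π/9) ≈ 0.34202.
ω* = 2/(1 + 0.34202) = 2/1.34202 = 1.4903.
and ρ(B_{ω*}) = 1.4903 − 1 = 0.4903.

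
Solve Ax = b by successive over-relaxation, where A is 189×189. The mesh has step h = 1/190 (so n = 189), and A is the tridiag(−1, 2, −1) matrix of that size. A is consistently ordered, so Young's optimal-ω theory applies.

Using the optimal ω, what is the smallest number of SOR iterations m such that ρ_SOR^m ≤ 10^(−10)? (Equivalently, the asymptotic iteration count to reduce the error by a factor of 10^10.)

spectrum of D⁻¹(L+U) = {cos(kπ/190) : 1≤k≤189}; ρ_J = cos(π/190) = 0.9998633.
√(1−ρ_J²) simplifies to sin(π/190) = 0.0165339.
ω* = 2/(1 + 0.0165339) = 2/1.0165339 = 1.9674700.
[ρ_SOR] ω* − 1 = 0.9674700.
Need (0.9674700)^m ≤ 10^(−10): m ≥ 10·ln10/|ln 0.9674700| = 23.0259/0.0330709 = 696.259 ⇒ m = 697.

m = 697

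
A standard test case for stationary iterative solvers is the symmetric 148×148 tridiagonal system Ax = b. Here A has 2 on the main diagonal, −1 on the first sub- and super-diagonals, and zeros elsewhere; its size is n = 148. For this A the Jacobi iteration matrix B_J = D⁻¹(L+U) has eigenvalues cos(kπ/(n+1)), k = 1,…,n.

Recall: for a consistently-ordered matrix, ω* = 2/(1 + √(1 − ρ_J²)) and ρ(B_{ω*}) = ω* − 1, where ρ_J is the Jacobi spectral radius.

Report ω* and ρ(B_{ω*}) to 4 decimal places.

ω* = 1.9587, ρ_SOR = 0.9587

B_J for the 148×148 system has eigenvalues cos(kπ/149); ρ_J = cos(π/149) = 0.9998.
root = sin(π/149) = 0.02108  (since 1−cos² = sin²).
Then 2/(1+√(1−ρ_J²)) = 2/(1+0.02108); ω* = 2/1.02108 = 1.9587.
Hence ρ(B_{ω*}) = 1.9587 − 1 = 0.9587.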